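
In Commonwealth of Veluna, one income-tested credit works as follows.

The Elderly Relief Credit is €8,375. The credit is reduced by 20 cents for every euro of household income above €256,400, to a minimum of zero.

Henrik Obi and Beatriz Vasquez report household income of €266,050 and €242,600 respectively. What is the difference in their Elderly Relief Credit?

€1,930

Henrik (€266,050): Elderly Relief Credit: 20% of the €9,650 excess over €256,400 is €1,930; credit = €8,375 − €1,930 = €6,445.
Beatriz (€242,600): Elderly Relief Credit: €242,600 is at or below the €256,400 threshold, so the full €8,375 applies.
Difference: |€6,445 − €8,375| = €1,930.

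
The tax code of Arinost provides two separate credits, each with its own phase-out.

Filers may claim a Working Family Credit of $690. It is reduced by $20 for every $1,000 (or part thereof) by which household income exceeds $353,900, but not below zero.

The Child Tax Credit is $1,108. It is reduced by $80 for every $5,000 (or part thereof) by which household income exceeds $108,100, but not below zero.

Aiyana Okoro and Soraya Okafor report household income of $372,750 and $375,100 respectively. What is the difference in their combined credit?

$60

Aiyana ($372,750): Working Family Credit: income exceeds $353,900 by $18,850, which is 19 full-or-partial $1,000 increments; reduction = 19 × $20 = $380, leaving $310. Child Tax Credit: income exceeds $108,100 by $264,650 → 53 increments × $80 = $4,240 ≥ base, so the credit is $0. total $310 + $0 = $310
Soraya ($375,100): Working Family Credit: income exceeds $353,900 by $21,200, which is 22 full-or-partial $1,000 increments; reduction = 22 × $20 = $440, leaving $250. Child Tax Credit: income exceeds $108,100 by $267,000 → 54 increments × $80 = $4,320 ≥ base, so the credit is $0. total $250 + $0 = $250
Difference: |$310 − $250| = $60.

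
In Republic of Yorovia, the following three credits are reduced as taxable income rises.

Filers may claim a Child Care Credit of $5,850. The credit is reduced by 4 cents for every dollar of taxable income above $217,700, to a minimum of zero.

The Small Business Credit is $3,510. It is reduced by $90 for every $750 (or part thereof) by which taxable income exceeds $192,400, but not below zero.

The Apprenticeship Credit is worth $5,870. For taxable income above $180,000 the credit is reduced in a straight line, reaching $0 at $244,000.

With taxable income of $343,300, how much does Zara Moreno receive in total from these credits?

Child Care Credit: 4% of the $125,600 excess over $217,700 is $5,024; credit = $5,850 − $5,024 = $826.
Small Business Credit: income exceeds $192,400 by $150,900 → 202 increments × $90 = $18,180 ≥ base, so the credit is $0.
Apprenticeship Credit: $343,300 is at or above $244,000, so the credit is $0.
Total: $826 + $0 + $0 = $826.

$826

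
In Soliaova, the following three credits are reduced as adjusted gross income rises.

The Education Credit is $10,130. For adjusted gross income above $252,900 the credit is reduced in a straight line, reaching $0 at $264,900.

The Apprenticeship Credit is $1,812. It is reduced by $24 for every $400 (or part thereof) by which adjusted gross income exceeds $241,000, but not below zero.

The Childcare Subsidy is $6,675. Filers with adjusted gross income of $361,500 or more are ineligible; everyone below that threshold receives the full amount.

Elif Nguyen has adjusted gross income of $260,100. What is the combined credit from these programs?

$11,387

Education Credit: $260,100 is $7,200 into a $12,000 phase-out range, leaving 4,800/12,000 of the credit: $10,130 × 4,800/12,000 = $4,052.
Apprenticeship Credit: income exceeds $241,000 by $19,100, which is 48 full-or-partial $400 increments; reduction = 48 × $24 = $1,152, leaving $660.
Childcare Subsidy: $260,100 is below the $361,500 cutoff, so the full $6,675 applies.
Total: $4,052 + $660 + $6,675 = $11,387.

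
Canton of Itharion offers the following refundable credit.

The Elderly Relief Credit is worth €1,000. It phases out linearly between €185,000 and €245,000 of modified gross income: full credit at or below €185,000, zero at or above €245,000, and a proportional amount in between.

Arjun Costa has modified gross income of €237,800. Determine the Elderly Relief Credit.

Elderly Relief Credit: €237,800 is €52,800 into a €60,000 phase-out range, leaving 7,200/60,000 of the credit: €1,000 × 7,200/60,000 = €120.

€120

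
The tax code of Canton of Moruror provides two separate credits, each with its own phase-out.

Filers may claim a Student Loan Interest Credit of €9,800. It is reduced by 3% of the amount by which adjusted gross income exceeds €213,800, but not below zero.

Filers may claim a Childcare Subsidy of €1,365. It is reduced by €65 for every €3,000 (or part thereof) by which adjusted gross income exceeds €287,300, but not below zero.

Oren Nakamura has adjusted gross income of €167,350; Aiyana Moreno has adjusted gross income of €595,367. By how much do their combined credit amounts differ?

€11,165

Oren (€167,350): Student Loan Interest Credit: €167,350 is at or below the €213,800 threshold, so the full €9,800 applies. Childcare Subsidy: €167,350 is at or below the €287,300 threshold, so the full €1,365 applies. total €9,800 + €1,365 = €11,165
Aiyana (€595,367): Student Loan Interest Credit: 3% of the €381,567 excess over €213,800 is €11,447.01 ≥ base, so the credit is €0. Childcare Subsidy: income exceeds €287,300 by €308,067 → 103 increments × €65 = €6,695 ≥ base, so the credit is €0. total €0 + €0 = €0
Difference: |€11,165 − €0| = €11,165.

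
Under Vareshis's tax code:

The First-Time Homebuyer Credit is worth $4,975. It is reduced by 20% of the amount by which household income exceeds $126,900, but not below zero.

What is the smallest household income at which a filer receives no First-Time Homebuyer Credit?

The credit falls by 20% of each dollar above $126,900, so it reaches zero when the excess is $4,975 / 20% = $24,875: income = $126,900 + $24,875 = $151,775.

$151,775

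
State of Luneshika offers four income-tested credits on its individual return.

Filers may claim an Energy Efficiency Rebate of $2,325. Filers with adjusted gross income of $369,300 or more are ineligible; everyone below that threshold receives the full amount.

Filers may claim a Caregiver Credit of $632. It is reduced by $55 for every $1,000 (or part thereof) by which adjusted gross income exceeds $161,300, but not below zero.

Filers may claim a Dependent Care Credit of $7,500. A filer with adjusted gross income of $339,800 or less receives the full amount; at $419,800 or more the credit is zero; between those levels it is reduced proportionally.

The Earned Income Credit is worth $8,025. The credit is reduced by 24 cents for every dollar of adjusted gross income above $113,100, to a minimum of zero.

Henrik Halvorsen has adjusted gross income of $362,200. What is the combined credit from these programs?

$7,725

Energy Efficiency Rebate: $362,200 is below the $369,300 cutoff, so the full $2,325 applies.
Caregiver Credit: income exceeds $161,300 by $200,900 → 201 increments × $55 = $11,055 ≥ base, so the credit is $0.
Dependent Care Credit: $362,200 is $22,400 into a $80,000 phase-out range, leaving 57,600/80,000 of the credit: $7,500 × 57,600/80,000 = $5,400.
Earned Income Credit: 24% of the $249,100 excess over $113,100 is $59,784 ≥ base, so the credit is $0.
Total: $2,325 + $0 + $5,400 + $0 = $7,725.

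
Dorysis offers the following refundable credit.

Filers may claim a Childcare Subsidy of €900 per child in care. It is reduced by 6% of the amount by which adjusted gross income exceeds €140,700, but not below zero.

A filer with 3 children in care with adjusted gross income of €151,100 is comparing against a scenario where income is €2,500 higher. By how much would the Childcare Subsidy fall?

€150

At €151,100 — base = 3 × €900 = €2,700. 6% of the €10,400 excess over €140,700 is €624; credit = €2,700 − €624 = €2,076.
At €153,600 — base = 3 × €900 = €2,700. 6% of the €12,900 excess over €140,700 is €774; credit = €2,700 − €774 = €1,926.
Lost: €2,076 − €1,926 = €150.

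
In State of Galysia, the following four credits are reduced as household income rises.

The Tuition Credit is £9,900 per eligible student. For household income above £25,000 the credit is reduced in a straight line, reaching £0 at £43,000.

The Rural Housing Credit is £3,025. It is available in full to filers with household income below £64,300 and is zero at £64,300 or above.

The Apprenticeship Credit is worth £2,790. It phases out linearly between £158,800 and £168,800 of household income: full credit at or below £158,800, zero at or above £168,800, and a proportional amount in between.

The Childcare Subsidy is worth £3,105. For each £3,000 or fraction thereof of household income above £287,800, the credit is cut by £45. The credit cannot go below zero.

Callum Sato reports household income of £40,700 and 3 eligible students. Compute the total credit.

£12,715

Tuition Credit: base = 3 × £9,900 = £29,700. £40,700 is £15,700 into a £18,000 phase-out range, leaving 2,300/18,000 of the credit: £29,700 × 2,300/18,000 = £3,795.
Rural Housing Credit: £40,700 is below the £64,300 cutoff, so the full £3,025 applies.
Apprenticeship Credit: £40,700 is at or below the £158,800 threshold, so the full £2,790 applies.
Childcare Subsidy: £40,700 is at or below the £287,800 threshold, so the full £3,105 applies.
Total: £3,795 + £3,025 + £2,790 + £3,105 = £12,715.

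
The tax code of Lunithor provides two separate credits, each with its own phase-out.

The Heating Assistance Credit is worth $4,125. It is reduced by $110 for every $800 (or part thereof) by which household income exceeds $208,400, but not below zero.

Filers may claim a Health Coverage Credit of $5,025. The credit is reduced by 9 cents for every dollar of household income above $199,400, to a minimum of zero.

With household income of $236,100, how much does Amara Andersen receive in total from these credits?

$1,997

Heating Assistance Credit: income exceeds $208,400 by $27,700, which is 35 full-or-partial $800 increments; reduction = 35 × $110 = $3,850, leaving $275.
Health Coverage Credit: 9% of the $36,700 excess over $199,400 is $3,303; credit = $5,025 − $3,303 = $1,722.
Total: $275 + $1,722 = $1,997.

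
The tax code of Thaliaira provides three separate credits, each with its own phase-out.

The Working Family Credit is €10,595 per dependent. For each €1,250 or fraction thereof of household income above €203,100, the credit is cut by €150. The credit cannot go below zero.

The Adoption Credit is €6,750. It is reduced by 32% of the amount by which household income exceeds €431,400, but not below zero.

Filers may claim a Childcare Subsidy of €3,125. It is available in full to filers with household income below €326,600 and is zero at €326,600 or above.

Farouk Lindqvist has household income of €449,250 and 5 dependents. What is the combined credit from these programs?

€24,463

Working Family Credit: base = 5 × €10,595 = €52,975. income exceeds €203,100 by €246,150, which is 197 full-or-partial €1,250 increments; reduction = 197 × €150 = €29,550, leaving €23,425.
Adoption Credit: 32% of the €17,850 excess over €431,400 is €5,712; credit = €6,750 − €5,712 = €1,038.
Childcare Subsidy: €449,250 meets or exceeds the €326,600 cutoff, so the credit is €0.
Total: €23,425 + €1,038 + €0 = €24,463.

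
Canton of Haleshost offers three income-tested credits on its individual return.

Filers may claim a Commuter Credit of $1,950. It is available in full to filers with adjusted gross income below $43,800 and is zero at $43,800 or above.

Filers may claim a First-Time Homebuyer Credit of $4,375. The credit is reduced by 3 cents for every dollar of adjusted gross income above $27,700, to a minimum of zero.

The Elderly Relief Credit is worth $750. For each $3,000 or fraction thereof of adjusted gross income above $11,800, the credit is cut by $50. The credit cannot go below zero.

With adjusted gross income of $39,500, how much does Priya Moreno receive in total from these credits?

Commuter Credit: $39,500 is below the $43,800 cutoff, so the full $1,950 applies.
First-Time Homebuyer Credit: 3% of the $11,800 excess over $27,700 is $354; credit = $4,375 − $354 = $4,021.
Elderly Relief Credit: income exceeds $11,800 by $27,700, which is 10 full-or-partial $3,000 increments; reduction = 10 × $50 = $500, leaving $250.
Total: $1,950 + $4,021 + $250 = $6,221.

$6,221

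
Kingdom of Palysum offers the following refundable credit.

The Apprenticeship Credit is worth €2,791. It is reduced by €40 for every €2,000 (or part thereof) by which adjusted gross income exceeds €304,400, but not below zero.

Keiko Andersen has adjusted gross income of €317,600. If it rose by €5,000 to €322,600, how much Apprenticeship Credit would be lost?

€120

At €317,600 — income exceeds €304,400 by €13,200, which is 7 full-or-partial €2,000 increments; reduction = 7 × €40 = €280, leaving €2,511.
At €322,600 — income exceeds €304,400 by €18,200, which is 10 full-or-partial €2,000 increments; reduction = 10 × €40 = €400, leaving €2,391.
Lost: €2,511 − €2,391 = €120.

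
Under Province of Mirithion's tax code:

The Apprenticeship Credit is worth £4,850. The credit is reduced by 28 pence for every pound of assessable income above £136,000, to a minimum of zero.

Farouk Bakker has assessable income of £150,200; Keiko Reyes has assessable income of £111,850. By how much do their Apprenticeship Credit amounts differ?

£3,976

Farouk (£150,200): Apprenticeship Credit: 28% of the £14,200 excess over £136,000 is £3,976; credit = £4,850 − £3,976 = £874.
Keiko (£111,850): Apprenticeship Credit: £111,850 is at or below the £136,000 threshold, so the full £4,850 applies.
Difference: |£874 − £4,850| = £3,976.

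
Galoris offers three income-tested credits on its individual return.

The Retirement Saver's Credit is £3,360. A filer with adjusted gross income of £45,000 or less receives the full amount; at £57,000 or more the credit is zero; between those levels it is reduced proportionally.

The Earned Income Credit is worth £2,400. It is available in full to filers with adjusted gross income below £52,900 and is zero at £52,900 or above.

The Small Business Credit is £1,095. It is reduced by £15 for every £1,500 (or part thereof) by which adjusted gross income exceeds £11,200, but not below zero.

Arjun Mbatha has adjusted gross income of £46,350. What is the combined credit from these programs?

£6,117

Retirement Saver's Credit: £46,350 is £1,350 into a £12,000 phase-out range, leaving 10,650/12,000 of the credit: £3,360 × 10,650/12,000 = £2,982.
Earned Income Credit: £46,350 is below the £52,900 cutoff, so the full £2,400 applies.
Small Business Credit: income exceeds £11,200 by £35,150, which is 24 full-or-partial £1,500 increments; reduction = 24 × £15 = £360, leaving £735.
Total: £2,982 + £2,400 + £735 = £6,117.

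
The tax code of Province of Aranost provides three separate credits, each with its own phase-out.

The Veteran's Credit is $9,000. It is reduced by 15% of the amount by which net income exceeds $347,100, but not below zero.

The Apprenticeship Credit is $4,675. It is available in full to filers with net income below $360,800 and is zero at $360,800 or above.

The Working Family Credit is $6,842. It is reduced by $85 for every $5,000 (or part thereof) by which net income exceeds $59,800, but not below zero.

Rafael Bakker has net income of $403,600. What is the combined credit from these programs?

$1,502

Veteran's Credit: 15% of the $56,500 excess over $347,100 is $8,475; credit = $9,000 − $8,475 = $525.
Apprenticeship Credit: $403,600 meets or exceeds the $360,800 cutoff, so the credit is $0.
Working Family Credit: income exceeds $59,800 by $343,800, which is 69 full-or-partial $5,000 increments; reduction = 69 × $85 = $5,865, leaving $977.
Total: $525 + $0 + $977 = $1,502.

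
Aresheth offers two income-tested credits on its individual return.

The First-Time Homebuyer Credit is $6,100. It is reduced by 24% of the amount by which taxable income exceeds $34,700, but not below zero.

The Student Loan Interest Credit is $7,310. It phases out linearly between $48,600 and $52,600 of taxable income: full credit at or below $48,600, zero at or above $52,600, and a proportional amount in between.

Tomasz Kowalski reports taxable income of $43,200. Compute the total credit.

First-Time Homebuyer Credit: 24% of the $8,500 excess over $34,700 is $2,040; credit = $6,100 − $2,040 = $4,060.
Student Loan Interest Credit: $43,200 is at or below the $48,600 threshold, so the full $7,310 applies.
Total: $4,060 + $7,310 = $11,370.

$11,370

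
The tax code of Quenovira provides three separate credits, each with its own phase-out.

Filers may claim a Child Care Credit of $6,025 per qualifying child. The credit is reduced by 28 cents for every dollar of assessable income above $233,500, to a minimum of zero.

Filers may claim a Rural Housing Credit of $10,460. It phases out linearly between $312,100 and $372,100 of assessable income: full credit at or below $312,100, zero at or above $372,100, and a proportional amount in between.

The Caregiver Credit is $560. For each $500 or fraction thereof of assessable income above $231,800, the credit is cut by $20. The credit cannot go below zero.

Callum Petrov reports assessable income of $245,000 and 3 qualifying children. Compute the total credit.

$25,335

Child Care Credit: base = 3 × $6,025 = $18,075. 28% of the $11,500 excess over $233,500 is $3,220; credit = $18,075 − $3,220 = $14,855.
Rural Housing Credit: $245,000 is at or below the $312,100 threshold, so the full $10,460 applies.
Caregiver Credit: income exceeds $231,800 by $13,200, which is 27 full-or-partial $500 increments; reduction = 27 × $20 = $540, leaving $20.
Total: $14,855 + $10,460 + $20 = $25,335.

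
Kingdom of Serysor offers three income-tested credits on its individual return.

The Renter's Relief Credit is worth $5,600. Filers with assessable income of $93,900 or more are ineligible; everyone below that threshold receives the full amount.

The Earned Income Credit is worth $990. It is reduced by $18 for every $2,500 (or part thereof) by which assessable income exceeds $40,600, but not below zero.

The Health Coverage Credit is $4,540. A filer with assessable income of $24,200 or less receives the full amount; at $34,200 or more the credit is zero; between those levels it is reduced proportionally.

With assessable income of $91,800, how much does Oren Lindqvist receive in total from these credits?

Renter's Relief Credit: $91,800 is below the $93,900 cutoff, so the full $5,600 applies.
Earned Income Credit: income exceeds $40,600 by $51,200, which is 21 full-or-partial $2,500 increments; reduction = 21 × $18 = $378, leaving $612.
Health Coverage Credit: $91,800 is at or above $34,200, so the credit is $0.
Total: $5,600 + $612 + $0 = $6,212.

$6,212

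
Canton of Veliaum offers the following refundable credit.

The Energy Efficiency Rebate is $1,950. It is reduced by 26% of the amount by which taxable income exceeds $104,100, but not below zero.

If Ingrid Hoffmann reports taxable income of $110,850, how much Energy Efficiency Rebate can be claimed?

$195

Energy Efficiency Rebate: 26% of the $6,750 excess over $104,100 is $1,755; credit = $1,950 − $1,755 = $195.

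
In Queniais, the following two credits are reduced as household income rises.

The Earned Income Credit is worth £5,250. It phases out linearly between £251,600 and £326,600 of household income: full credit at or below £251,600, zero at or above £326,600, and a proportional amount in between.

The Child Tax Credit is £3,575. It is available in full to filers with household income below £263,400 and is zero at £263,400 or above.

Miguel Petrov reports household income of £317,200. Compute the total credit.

£658

Earned Income Credit: £317,200 is £65,600 into a £75,000 phase-out range, leaving 9,400/75,000 of the credit: £5,250 × 9,400/75,000 = £658.
Child Tax Credit: £317,200 meets or exceeds the £263,400 cutoff, so the credit is £0.
Total: £658 + £0 = £658.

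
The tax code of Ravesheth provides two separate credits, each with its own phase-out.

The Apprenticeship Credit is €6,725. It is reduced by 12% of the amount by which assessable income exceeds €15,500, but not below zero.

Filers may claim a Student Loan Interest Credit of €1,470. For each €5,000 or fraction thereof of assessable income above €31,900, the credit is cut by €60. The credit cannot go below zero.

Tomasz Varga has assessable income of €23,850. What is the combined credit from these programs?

€7,193

Apprenticeship Credit: 12% of the €8,350 excess over €15,500 is €1,002; credit = €6,725 − €1,002 = €5,723.
Student Loan Interest Credit: €23,850 is at or below the €31,900 threshold, so the full €1,470 applies.
Total: €5,723 + €1,470 = €7,193.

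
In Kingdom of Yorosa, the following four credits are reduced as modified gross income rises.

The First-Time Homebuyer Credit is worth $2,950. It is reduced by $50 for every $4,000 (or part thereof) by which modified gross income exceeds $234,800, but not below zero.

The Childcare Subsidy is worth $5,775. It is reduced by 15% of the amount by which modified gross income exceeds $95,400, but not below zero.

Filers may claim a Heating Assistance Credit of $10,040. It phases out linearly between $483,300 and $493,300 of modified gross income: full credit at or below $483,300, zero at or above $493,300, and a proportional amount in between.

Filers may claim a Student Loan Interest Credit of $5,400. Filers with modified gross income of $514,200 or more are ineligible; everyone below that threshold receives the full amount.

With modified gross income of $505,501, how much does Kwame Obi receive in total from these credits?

$5,400

First-Time Homebuyer Credit: income exceeds $234,800 by $270,701 → 68 increments × $50 = $3,400 ≥ base, so the credit is $0.
Childcare Subsidy: 15% of the $410,101 excess over $95,400 is $61,515.15 ≥ base, so the credit is $0.
Heating Assistance Credit: $505,501 is at or above $493,300, so the credit is $0.
Student Loan Interest Credit: $505,501 is below the $514,200 cutoff, so the full $5,400 applies.
Total: $0 + $0 + $0 + $5,400 = $5,400.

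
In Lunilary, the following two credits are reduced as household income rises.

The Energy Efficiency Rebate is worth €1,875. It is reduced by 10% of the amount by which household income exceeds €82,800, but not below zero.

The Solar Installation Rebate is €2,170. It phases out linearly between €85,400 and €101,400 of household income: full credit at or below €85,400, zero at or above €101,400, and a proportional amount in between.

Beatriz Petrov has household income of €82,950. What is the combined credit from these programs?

Energy Efficiency Rebate: 10% of the €150 excess over €82,800 is €15; credit = €1,875 − €15 = €1,860.
Solar Installation Rebate: €82,950 is at or below the €85,400 threshold, so the full €2,170 applies.
Total: €1,860 + €2,170 = €4,030.

€4,030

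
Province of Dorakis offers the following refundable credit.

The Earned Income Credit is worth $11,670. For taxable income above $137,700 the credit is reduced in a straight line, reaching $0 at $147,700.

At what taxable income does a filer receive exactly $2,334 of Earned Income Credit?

$2,334 is 2,334/11,670 of the full $11,670, so 9,336/11,670 of the $10,000 range has been used: income = $137,700 + $10,000 × 9,336/11,670 = $145,700.

$145,700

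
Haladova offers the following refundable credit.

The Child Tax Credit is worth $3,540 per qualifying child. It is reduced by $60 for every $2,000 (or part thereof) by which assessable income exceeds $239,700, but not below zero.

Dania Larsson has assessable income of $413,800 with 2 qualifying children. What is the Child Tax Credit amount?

$1,800

Child Tax Credit: base = 2 × $3,540 = $7,080. income exceeds $239,700 by $174,100, which is 88 full-or-partial $2,000 increments; reduction = 88 × $60 = $5,280, leaving $1,800.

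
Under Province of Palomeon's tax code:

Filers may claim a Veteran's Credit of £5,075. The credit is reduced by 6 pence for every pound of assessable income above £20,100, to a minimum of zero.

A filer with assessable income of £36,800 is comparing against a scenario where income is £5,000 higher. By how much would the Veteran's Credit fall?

At £36,800 — 6% of the £16,700 excess over £20,100 is £1,002; credit = £5,075 − £1,002 = £4,073.
At £41,800 — 6% of the £21,700 excess over £20,100 is £1,302; credit = £5,075 − £1,302 = £3,773.
Lost: £4,073 − £3,773 = £300.

£300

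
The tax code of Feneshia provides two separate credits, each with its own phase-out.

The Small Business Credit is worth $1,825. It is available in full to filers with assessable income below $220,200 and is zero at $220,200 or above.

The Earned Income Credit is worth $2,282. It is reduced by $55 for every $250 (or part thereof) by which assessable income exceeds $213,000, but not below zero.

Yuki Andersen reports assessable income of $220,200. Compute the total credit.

Small Business Credit: $220,200 meets or exceeds the $220,200 cutoff, so the credit is $0.
Earned Income Credit: income exceeds $213,000 by $7,200, which is 29 full-or-partial $250 increments; reduction = 29 × $55 = $1,595, leaving $687.
Total: $0 + $687 = $687.

$687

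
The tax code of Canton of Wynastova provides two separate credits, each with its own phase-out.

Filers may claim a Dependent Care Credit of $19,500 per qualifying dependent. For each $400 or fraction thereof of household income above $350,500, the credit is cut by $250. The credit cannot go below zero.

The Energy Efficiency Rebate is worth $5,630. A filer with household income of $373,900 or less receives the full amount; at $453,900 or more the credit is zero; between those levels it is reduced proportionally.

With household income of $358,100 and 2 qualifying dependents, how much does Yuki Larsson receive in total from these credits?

$39,880

Dependent Care Credit: base = 2 × $19,500 = $39,000. income exceeds $350,500 by $7,600, which is 19 full-or-partial $400 increments; reduction = 19 × $250 = $4,750, leaving $34,250.
Energy Efficiency Rebate: $358,100 is at or below the $373,900 threshold, so the full $5,630 applies.
Total: $34,250 + $5,630 = $39,880.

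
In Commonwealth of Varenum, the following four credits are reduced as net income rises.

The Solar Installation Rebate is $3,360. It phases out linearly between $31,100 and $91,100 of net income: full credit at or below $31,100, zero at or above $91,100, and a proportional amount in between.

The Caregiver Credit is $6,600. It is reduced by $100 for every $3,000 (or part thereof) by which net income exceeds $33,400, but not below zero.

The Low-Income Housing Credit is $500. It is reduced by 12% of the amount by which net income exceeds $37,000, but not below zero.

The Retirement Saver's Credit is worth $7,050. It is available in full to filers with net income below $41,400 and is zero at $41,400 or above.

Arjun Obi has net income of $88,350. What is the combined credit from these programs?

$4,854

Solar Installation Rebate: $88,350 is $57,250 into a $60,000 phase-out range, leaving 2,750/60,000 of the credit: $3,360 × 2,750/60,000 = $154.
Caregiver Credit: income exceeds $33,400 by $54,950, which is 19 full-or-partial $3,000 increments; reduction = 19 × $100 = $1,900, leaving $4,700.
Low-Income Housing Credit: 12% of the $51,350 excess over $37,000 is $6,162 ≥ base, so the credit is $0.
Retirement Saver's Credit: $88,350 meets or exceeds the $41,400 cutoff, so the credit is $0.
Total: $154 + $4,700 + $0 + $0 = $4,854.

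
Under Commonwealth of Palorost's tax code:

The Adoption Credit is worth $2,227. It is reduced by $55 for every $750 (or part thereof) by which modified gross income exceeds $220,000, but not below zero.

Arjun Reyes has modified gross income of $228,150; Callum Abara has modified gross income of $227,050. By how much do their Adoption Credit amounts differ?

Arjun ($228,150): Adoption Credit: income exceeds $220,000 by $8,150, which is 11 full-or-partial $750 increments; reduction = 11 × $55 = $605, leaving $1,622.
Callum ($227,050): Adoption Credit: income exceeds $220,000 by $7,050, which is 10 full-or-partial $750 increments; reduction = 10 × $55 = $550, leaving $1,677.
Difference: |$1,622 − $1,677| = $55.

$55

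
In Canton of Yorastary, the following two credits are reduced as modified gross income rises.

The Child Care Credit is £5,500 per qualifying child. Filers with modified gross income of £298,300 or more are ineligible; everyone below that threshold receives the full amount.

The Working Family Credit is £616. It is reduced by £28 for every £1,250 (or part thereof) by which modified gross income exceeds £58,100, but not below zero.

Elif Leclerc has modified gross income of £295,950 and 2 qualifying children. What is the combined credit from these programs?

Child Care Credit: base = 2 × £5,500 = £11,000. £295,950 is below the £298,300 cutoff, so the full £11,000 applies.
Working Family Credit: income exceeds £58,100 by £237,850 → 191 increments × £28 = £5,348 ≥ base, so the credit is £0.
Total: £11,000 + £0 = £11,000.

£11,000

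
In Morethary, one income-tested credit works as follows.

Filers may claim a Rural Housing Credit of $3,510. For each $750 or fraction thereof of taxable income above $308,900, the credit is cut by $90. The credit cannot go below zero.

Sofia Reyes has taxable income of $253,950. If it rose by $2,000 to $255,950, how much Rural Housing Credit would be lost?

$0

At $253,950 — $253,950 is at or below the $308,900 threshold, so the full $3,510 applies.
At $255,950 — $255,950 is at or below the $308,900 threshold, so the full $3,510 applies.
Lost: $3,510 − $3,510 = $0.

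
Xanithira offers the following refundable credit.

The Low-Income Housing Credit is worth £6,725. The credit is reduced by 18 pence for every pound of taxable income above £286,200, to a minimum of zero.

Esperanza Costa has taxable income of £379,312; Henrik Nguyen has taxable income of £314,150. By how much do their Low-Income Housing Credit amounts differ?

£1,694

Esperanza (£379,312): Low-Income Housing Credit: 18% of the £93,112 excess over £286,200 is £16,760.16 ≥ base, so the credit is £0.
Henrik (£314,150): Low-Income Housing Credit: 18% of the £27,950 excess over £286,200 is £5,031; credit = £6,725 − £5,031 = £1,694.
Difference: |£0 − £1,694| = £1,694.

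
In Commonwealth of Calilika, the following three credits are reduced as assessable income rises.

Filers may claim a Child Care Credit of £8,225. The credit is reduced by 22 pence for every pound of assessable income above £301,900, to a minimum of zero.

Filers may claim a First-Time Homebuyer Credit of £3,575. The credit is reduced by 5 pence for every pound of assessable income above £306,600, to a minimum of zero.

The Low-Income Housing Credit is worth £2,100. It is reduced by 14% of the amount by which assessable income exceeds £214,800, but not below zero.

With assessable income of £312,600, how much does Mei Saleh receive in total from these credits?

£9,146

Child Care Credit: 22% of the £10,700 excess over £301,900 is £2,354; credit = £8,225 − £2,354 = £5,871.
First-Time Homebuyer Credit: 5% of the £6,000 excess over £306,600 is £300; credit = £3,575 − £300 = £3,275.
Low-Income Housing Credit: 14% of the £97,800 excess over £214,800 is £13,692 ≥ base, so the credit is £0.
Total: £5,871 + £3,275 + £0 = £9,146.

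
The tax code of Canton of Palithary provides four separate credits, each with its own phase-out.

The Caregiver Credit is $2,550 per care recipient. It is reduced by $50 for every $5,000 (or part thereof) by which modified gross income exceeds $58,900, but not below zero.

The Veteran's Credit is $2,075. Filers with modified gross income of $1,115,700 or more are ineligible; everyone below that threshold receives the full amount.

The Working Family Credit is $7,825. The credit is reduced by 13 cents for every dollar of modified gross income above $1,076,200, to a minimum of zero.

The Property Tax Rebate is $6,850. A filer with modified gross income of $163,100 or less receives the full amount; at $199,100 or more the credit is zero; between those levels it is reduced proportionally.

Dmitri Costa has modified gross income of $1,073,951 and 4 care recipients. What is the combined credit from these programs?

Caregiver Credit: base = 4 × $2,550 = $10,200. income exceeds $58,900 by $1,015,051 → 204 increments × $50 = $10,200 ≥ base, so the credit is $0.
Veteran's Credit: $1,073,951 is below the $1,115,700 cutoff, so the full $2,075 applies.
Working Family Credit: $1,073,951 is at or below the $1,076,200 threshold, so the full $7,825 applies.
Property Tax Rebate: $1,073,951 is at or above $199,100, so the credit is $0.
Total: $0 + $2,075 + $7,825 + $0 = $9,900.

$9,900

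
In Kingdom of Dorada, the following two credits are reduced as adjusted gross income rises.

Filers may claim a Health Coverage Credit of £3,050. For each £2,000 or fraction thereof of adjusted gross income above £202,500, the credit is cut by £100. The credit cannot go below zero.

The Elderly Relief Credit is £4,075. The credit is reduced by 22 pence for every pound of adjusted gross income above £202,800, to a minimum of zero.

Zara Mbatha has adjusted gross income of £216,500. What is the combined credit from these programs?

£3,411

Health Coverage Credit: income exceeds £202,500 by £14,000, which is 7 full-or-partial £2,000 increments; reduction = 7 × £100 = £700, leaving £2,350.
Elderly Relief Credit: 22% of the £13,700 excess over £202,800 is £3,014; credit = £4,075 − £3,014 = £1,061.
Total: £2,350 + £1,061 = £3,411.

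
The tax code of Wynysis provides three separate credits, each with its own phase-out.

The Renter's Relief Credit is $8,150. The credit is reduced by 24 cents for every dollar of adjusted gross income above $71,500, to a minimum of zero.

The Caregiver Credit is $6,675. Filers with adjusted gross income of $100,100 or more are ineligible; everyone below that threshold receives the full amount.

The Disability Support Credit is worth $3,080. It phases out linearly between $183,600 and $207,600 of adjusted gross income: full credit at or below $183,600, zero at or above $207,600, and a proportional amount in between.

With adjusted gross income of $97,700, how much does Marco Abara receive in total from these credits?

Renter's Relief Credit: 24% of the $26,200 excess over $71,500 is $6,288; credit = $8,150 − $6,288 = $1,862.
Caregiver Credit: $97,700 is below the $100,100 cutoff, so the full $6,675 applies.
Disability Support Credit: $97,700 is at or below the $183,600 threshold, so the full $3,080 applies.
Total: $1,862 + $6,675 + $3,080 = $11,617.

$11,617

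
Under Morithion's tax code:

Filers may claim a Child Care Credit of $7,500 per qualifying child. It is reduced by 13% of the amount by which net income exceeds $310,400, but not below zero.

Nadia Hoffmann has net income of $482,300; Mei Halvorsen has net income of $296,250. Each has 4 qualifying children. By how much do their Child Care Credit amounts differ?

$22,347

Nadia ($482,300): Child Care Credit: base = 4 × $7,500 = $30,000. 13% of the $171,900 excess over $310,400 is $22,347; credit = $30,000 − $22,347 = $7,653.
Mei ($296,250): Child Care Credit: base = 4 × $7,500 = $30,000. $296,250 is at or below the $310,400 threshold, so the full $30,000 applies.
Difference: |$7,653 − $30,000| = $22,347.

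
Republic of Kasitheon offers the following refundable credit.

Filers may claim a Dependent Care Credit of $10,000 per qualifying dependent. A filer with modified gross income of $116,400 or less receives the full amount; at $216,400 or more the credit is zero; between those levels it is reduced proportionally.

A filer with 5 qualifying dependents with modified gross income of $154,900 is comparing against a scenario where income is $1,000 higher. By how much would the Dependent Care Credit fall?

At $154,900 — base = 5 × $10,000 = $50,000. $154,900 is $38,500 into a $100,000 phase-out range, leaving 61,500/100,000 of the credit: $50,000 × 61,500/100,000 = $30,750.
At $155,900 — base = 5 × $10,000 = $50,000. $155,900 is $39,500 into a $100,000 phase-out range, leaving 60,500/100,000 of the credit: $50,000 × 60,500/100,000 = $30,250.
Lost: $30,750 − $30,250 = $500.

$500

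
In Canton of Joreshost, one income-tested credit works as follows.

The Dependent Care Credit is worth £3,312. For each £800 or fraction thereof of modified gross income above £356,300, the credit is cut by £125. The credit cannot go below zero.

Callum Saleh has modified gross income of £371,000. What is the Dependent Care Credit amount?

£937

Dependent Care Credit: income exceeds £356,300 by £14,700, which is 19 full-or-partial £800 increments; reduction = 19 × £125 = £2,375, leaving £937.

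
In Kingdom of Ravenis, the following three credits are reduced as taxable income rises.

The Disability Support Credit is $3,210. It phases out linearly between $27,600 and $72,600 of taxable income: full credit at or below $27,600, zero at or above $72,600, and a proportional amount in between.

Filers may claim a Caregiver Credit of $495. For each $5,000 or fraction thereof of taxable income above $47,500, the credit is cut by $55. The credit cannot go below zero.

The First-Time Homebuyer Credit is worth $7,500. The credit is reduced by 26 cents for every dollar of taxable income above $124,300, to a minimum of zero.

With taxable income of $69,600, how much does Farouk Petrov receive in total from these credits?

$7,934

Disability Support Credit: $69,600 is $42,000 into a $45,000 phase-out range, leaving 3,000/45,000 of the credit: $3,210 × 3,000/45,000 = $214.
Caregiver Credit: income exceeds $47,500 by $22,100, which is 5 full-or-partial $5,000 increments; reduction = 5 × $55 = $275, leaving $220.
First-Time Homebuyer Credit: $69,600 is at or below the $124,300 threshold, so the full $7,500 applies.
Total: $214 + $220 + $7,500 = $7,934.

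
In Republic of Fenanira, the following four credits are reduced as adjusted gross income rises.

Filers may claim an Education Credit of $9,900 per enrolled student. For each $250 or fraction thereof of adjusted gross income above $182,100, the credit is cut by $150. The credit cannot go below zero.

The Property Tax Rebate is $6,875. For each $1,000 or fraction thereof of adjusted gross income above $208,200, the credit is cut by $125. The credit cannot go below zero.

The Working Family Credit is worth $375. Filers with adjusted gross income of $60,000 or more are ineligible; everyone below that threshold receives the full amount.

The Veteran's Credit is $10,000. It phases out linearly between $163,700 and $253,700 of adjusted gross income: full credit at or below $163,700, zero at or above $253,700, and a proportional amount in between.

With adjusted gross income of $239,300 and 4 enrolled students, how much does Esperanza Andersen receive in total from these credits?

$9,725

Education Credit: base = 4 × $9,900 = $39,600. income exceeds $182,100 by $57,200, which is 229 full-or-partial $250 increments; reduction = 229 × $150 = $34,350, leaving $5,250.
Property Tax Rebate: income exceeds $208,200 by $31,100, which is 32 full-or-partial $1,000 increments; reduction = 32 × $125 = $4,000, leaving $2,875.
Working Family Credit: $239,300 meets or exceeds the $60,000 cutoff, so the credit is $0.
Veteran's Credit: $239,300 is $75,600 into a $90,000 phase-out range, leaving 14,400/90,000 of the credit: $10,000 × 14,400/90,000 = $1,600.
Total: $5,250 + $2,875 + $0 + $1,600 = $9,725.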